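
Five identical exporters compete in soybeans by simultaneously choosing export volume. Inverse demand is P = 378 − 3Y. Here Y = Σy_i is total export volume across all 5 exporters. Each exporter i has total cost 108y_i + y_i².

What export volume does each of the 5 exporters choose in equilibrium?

A representative exporter's profit is π_i = y_i(378 − 3Y) − 108y_i − y_i², with Y = y_i + Σ_{j≠i} y_j.
First-order condition: 270 − 8y_i − 3Σ_{j≠i} y_j = 0.
In a symmetric equilibrium every exporter chooses the same y, so Σ_{j≠i} y_j = 4y. The condition becomes 270 − 20y = 0, giving y = 270/20 = 13.5.

13.5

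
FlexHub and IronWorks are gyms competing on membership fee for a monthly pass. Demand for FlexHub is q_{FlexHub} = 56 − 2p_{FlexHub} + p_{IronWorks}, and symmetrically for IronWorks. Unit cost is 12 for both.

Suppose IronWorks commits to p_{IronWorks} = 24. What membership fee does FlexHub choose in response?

FlexHub's profit: π = (p_{FlexHub} − 12)(56 − 2p_{FlexHub} + p_{IronWorks}).
∂π/∂p_{FlexHub} = 80 − 4p_{FlexHub} + p_{IronWorks} = 0 ⇒ p_{FlexHub} = 20 + 0.25p_{IronWorks}.
At p_{IronWorks} = 24: p_{FlexHub} = 20 + 0.25·24 = 26.

26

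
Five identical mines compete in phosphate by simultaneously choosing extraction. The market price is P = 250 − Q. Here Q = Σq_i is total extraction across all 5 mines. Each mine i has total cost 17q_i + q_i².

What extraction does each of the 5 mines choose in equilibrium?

29.125

A representative mine's profit is π_i = q_i(250 − Q) − 17q_i − q_i², with Q = q_i + Σ_{j≠i} q_j.
First-order condition: 233 − 4q_i − Σ_{j≠i} q_j = 0.
With identical mines, set every q_j = q: then 233 − 4q − 4q = 0, i.e. q = 233/8 = 29.125.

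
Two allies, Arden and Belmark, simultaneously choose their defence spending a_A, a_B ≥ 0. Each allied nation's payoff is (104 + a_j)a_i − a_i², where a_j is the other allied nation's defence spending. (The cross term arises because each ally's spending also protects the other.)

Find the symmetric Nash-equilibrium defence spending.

Arden's payoff is (104 + a_B)a_A − a_A².
∂π/∂a_A = 104 + a_B − 2a_A = 0, so a_A = 52 + 0.5a_B.
Setting a_A = a_B in the reaction function: a_A = 52 + 0.5a_A, so a_A = 52 / 0.5 = 104.

104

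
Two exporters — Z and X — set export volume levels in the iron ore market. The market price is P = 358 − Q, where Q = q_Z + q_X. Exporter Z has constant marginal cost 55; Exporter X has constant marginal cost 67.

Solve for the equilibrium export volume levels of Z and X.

Exporter Z's profit: π = q_Z(358 − (q_Z + q_X)) − 55q_Z.
∂π/∂q_Z = 303 − 2q_Z − q_X = 0, so q_Z = 151.5 − 0.5q_X.
By the same steps for X: q_X = 145.5 − 0.5q_Z.
Solving the two reaction functions simultaneously: (1 − (−0.5)(−0.5))q_Z = 151.5 − 0.5·145.5, so 0.75q_Z = 78.75 and q_Z = 105.
Then q_X = 145.5 − 0.5·105 = 93.

105, 93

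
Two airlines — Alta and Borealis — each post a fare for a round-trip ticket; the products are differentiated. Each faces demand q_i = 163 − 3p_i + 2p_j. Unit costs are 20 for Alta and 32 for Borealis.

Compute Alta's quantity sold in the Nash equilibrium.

Alta's profit: π = (p_{Alta} − 20)(163 − 3p_{Alta} + 2p_{Borealis}).
∂π/∂p_{Alta} = 223 − 6p_{Alta} + 2p_{Borealis} = 0 ⇒ p_{Alta} = 223/6 + (1/3)p_{Borealis}.
Similarly p_{Borealis} = 259/6 + (1/3)p_{Alta}.
Substituting the second reaction function into the first: p_{Alta} = 223/6 + (1/3)(259/6 + (1/3)p_{Alta}), which gives (8/9)p_{Alta} = 464/9 ⇒ p_{Alta} = 58.
Then p_{Borealis} = 259/6 + (1/3)·58 = 62.5.
q_{Alta} = 163 − 3·58 + 2·62.5 = 114.

114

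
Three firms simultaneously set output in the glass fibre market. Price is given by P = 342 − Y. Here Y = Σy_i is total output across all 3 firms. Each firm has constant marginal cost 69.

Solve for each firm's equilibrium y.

68.25

A representative firm's profit is π_i = y_i(342 − Y) − 69y_i, with Y = y_i + Σ_{j≠i} y_j.
First-order condition: 273 − 2y_i − Σ_{j≠i} y_j = 0.
With identical firms, set every y_j = y: then 273 − 2y − 2y = 0, i.e. y = 273/4 = 68.25.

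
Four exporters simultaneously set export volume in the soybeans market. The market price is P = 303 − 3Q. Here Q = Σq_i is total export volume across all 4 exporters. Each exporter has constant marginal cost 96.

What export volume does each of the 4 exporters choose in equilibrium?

A representative exporter's profit is π_i = q_i(303 − 3Q) − 96q_i, with Q = q_i + Σ_{j≠i} q_j.
First-order condition: 207 − 6q_i − 3Σ_{j≠i} q_j = 0.
Imposing symmetry (q_j = q for all j) turns Σ_{j≠i} q_j into 3q, so 207 = 15q and q = 13.8.

13.8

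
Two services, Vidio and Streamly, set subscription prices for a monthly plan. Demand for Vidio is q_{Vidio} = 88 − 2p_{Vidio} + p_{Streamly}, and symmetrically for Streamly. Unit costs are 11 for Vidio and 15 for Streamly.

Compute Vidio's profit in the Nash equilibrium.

1372.88

Vidio's profit: π = (p_{Vidio} − 11)(88 − 2p_{Vidio} + p_{Streamly}).
∂π/∂p_{Vidio} = 110 − 4p_{Vidio} + p_{Streamly} = 0 ⇒ p_{Vidio} = 27.5 + 0.25p_{Streamly}.
Similarly p_{Streamly} = 29.5 + 0.25p_{Vidio}.
Solving the two reaction functions simultaneously: (1 − (0.25)(0.25))p_{Vidio} = 27.5 + 0.25·29.5, so 0.9375p_{Vidio} = 34.875 and p_{Vidio} = 37.2.
Then p_{Streamly} = 29.5 + 0.25·37.2 = 38.8.
q_{Vidio} = 88 − 2·37.2 + 38.8 = 52.4.
Profit = (37.2 − 11)·52.4 = 1372.88.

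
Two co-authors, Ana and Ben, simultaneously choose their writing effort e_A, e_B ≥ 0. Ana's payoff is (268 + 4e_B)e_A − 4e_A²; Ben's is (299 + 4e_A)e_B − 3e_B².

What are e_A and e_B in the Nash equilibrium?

87.625, 108.25

Expanding Ana's payoff: 268e_A + 4e_Be_A − 4e_A².
∂π/∂e_A = 268 + 4e_B − 8e_A = 0, so e_A = 33.5 + 0.5e_B.
Likewise for Ben: e_B = 299/6 + (2/3)e_A.
Substituting the second reaction function into the first: e_A = 33.5 + 0.5(299/6 + (2/3)e_A), which gives (2/3)e_A = 701/12 ⇒ e_A = 87.625.
Then e_B = 299/6 + (2/3)·87.625 = 108.25.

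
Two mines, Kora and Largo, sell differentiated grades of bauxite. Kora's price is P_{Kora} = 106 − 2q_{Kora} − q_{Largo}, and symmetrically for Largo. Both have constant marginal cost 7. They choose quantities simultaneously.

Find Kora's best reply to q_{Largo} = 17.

Mine Kora's profit: π = q_{Kora}(106 − 2q_{Kora} − q_{Largo}) − 7q_{Kora}.
∂π/∂q_{Kora} = 99 − 4q_{Kora} − q_{Largo} = 0 ⇒ q_{Kora} = 24.75 − 0.25q_{Largo}.
At q_{Largo} = 17: q_{Kora} = 24.75 − 0.25·17 = 20.5.

20.5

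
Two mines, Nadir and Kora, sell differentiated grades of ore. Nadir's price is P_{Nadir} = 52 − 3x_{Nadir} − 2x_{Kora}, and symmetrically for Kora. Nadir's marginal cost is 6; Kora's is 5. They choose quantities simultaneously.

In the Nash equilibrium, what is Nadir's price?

Mine Nadir's profit: π = x_{Nadir}(52 − 3x_{Nadir} − 2x_{Kora}) − 6x_{Nadir}.
∂π/∂x_{Nadir} = 46 − 6x_{Nadir} − 2x_{Kora} = 0 ⇒ x_{Nadir} = 23/3 − (1/3)x_{Kora}.
Similarly x_{Kora} = 47/6 − (1/3)x_{Nadir}.
Solving the two reaction functions simultaneously: (1 − (−1/3)(−1/3))x_{Nadir} = 23/3 − (1/3)·(47/6), so (8/9)x_{Nadir} = 91/18 and x_{Nadir} = 5.6875.
Then x_{Kora} = 47/6 − (1/3)·5.6875 = 5.9375.
P_{Nadir} = 52 − 3·5.6875 − 2·5.9375 = 23.0625.

23.0625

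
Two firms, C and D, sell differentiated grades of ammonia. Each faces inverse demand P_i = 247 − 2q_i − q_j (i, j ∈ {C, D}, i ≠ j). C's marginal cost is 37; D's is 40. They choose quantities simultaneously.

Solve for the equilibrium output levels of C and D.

42.2, 41.2

Firm C's profit: π = q_C(247 − 2q_C − q_D) − 37q_C.
∂π/∂q_C = 210 − 4q_C − q_D = 0 ⇒ q_C = 52.5 − 0.25q_D.
Similarly q_D = 51.75 − 0.25q_C.
Substituting the second reaction function into the first: q_C = 52.5 − 0.25(51.75 − 0.25q_C), which gives 0.9375q_C = 39.5625 ⇒ q_C = 42.2.
Then q_D = 51.75 − 0.25·42.2 = 41.2.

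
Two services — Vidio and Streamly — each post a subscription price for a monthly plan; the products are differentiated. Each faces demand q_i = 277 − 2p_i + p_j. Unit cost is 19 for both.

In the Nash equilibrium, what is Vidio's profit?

Vidio's profit: π = (p_{Vidio} − 19)(277 − 2p_{Vidio} + p_{Streamly}).
∂π/∂p_{Vidio} = 315 − 4p_{Vidio} + p_{Streamly} = 0 ⇒ p_{Vidio} = 78.75 + 0.25p_{Streamly}.
The game is symmetric, so in equilibrium p_{Streamly} = p_{Vidio}: the reaction function gives 0.75p_{Vidio} = 78.75, hence p_{Vidio} = 105.
q_{Vidio} = 277 − 2·105 + 105 = 172.
Profit = (105 − 19)·172 = 14792.

14792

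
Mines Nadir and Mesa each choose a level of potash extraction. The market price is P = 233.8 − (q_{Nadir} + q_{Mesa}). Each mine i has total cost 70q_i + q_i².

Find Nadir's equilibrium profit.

Mine Nadir's profit: π = q_{Nadir}(233.8 − (q_{Nadir} + q_{Mesa})) − 70q_{Nadir} − q_{Nadir}².
∂π/∂q_{Nadir} = 163.8 − 4q_{Nadir} − q_{Mesa} = 0, so q_{Nadir} = 40.95 − 0.25q_{Mesa}.
Setting q_{Nadir} = q_{Mesa} in the reaction function: q_{Nadir} = 40.95 − 0.25q_{Nadir}, so q_{Nadir} = 40.95 / 1.25 = 32.76.
Price P = 233.8 − 65.52 = 168.28.
Nadir's profit: (168.28 − 70)·32.76 − (32.76)² = 2146.4352.

2146.4352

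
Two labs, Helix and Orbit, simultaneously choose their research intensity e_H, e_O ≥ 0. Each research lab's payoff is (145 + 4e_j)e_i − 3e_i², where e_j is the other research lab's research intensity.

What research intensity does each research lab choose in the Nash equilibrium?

72.5

Helix's payoff is (145 + 4e_O)e_H − 3e_H².
∂π/∂e_H = 145 + 4e_O − 6e_H = 0, so e_H = 145/6 + (2/3)e_O.
Setting e_H = e_O in the reaction function: e_H = 145/6 + (2/3)e_H, so e_H = (145/6) / (1/3) = 72.5.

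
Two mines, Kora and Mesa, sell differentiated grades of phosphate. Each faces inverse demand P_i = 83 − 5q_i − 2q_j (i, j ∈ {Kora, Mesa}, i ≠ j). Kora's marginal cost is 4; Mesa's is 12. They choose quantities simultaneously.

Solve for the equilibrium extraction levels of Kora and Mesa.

Mine Kora's profit: π = q_{Kora}(83 − 5q_{Kora} − 2q_{Mesa}) − 4q_{Kora}.
∂π/∂q_{Kora} = 79 − 10q_{Kora} − 2q_{Mesa} = 0 ⇒ q_{Kora} = 7.9 − 0.2q_{Mesa}.
Similarly q_{Mesa} = 7.1 − 0.2q_{Kora}.
Solving the two reaction functions simultaneously: (1 − (−0.2)(−0.2))q_{Kora} = 7.9 − 0.2·7.1, so 0.96q_{Kora} = 6.48 and q_{Kora} = 6.75.
Then q_{Mesa} = 7.1 − 0.2·6.75 = 5.75.

6.75, 5.75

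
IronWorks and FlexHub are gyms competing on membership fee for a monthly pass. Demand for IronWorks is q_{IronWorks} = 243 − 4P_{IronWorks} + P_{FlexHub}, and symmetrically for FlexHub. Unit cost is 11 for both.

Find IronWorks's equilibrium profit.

IronWorks's profit: π = (P_{IronWorks} − 11)(243 − 4P_{IronWorks} + P_{FlexHub}).
∂π/∂P_{IronWorks} = 287 − 8P_{IronWorks} + P_{FlexHub} = 0 ⇒ P_{IronWorks} = 35.875 + 0.125P_{FlexHub}.
By symmetry P_{FlexHub} = P_{IronWorks}; substituting into the reaction function, 0.875P_{IronWorks} = 35.875 and P_{IronWorks} = 41.
q_{IronWorks} = 243 − 4·41 + 41 = 120.
Profit = (41 − 11)·120 = 3600.

3600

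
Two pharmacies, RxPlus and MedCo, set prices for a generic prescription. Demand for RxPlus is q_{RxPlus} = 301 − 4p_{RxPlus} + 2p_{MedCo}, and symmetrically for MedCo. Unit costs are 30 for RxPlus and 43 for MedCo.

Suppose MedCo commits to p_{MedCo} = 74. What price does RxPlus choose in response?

71.125

RxPlus's profit: π = (p_{RxPlus} − 30)(301 − 4p_{RxPlus} + 2p_{MedCo}).
∂π/∂p_{RxPlus} = 421 − 8p_{RxPlus} + 2p_{MedCo} = 0 ⇒ p_{RxPlus} = 52.625 + 0.25p_{MedCo}.
At p_{MedCo} = 74: p_{RxPlus} = 52.625 + 0.25·74 = 71.125.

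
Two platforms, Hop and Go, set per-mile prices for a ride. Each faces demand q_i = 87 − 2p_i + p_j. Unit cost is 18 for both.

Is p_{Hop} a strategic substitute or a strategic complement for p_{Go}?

strategic complements

Hop's profit: π = (p_{Hop} − 18)(87 − 2p_{Hop} + p_{Go}).
∂π/∂p_{Hop} = 123 − 4p_{Hop} + p_{Go} = 0 ⇒ p_{Hop} = 30.75 + 0.25p_{Go}.
The best-response slope dp_{Hop}/dp_{Go} = 0.25 > 0: the reaction function is upward-sloping, so the choices are strategic complements.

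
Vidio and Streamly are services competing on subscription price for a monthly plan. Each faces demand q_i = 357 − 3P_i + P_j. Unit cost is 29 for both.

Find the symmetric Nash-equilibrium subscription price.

88.8

Vidio's profit: π = (P_{Vidio} − 29)(357 − 3P_{Vidio} + P_{Streamly}).
∂π/∂P_{Vidio} = 444 − 6P_{Vidio} + P_{Streamly} = 0 ⇒ P_{Vidio} = 74 + (1/6)P_{Streamly}.
By symmetry P_{Streamly} = P_{Vidio}; substituting into the reaction function, (5/6)P_{Vidio} = 74 and P_{Vidio} = 88.8.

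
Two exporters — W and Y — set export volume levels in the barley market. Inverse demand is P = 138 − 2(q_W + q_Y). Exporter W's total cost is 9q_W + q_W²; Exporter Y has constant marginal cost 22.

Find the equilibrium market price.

65.8

Exporter W's profit: π = q_W(138 − 2(q_W + q_Y)) − 9q_W − q_W².
∂π/∂q_W = 129 − 6q_W − 2q_Y = 0, so q_W = 21.5 − (1/3)q_Y.
For Y: ∂π/∂q_Y = 116 − 4q_Y − 2q_W = 0 ⇒ q_Y = 29 − 0.5q_W.
Plugging q_Y into W's best response: q_W = 21.5 − (1/3)(29 − 0.5q_W) ⇒ (5/6)q_W = 71/6, so q_W = 14.2.
Then q_Y = 29 − 0.5·14.2 = 21.9.
Equilibrium price: P = 138 − 2·36.1 = 65.8.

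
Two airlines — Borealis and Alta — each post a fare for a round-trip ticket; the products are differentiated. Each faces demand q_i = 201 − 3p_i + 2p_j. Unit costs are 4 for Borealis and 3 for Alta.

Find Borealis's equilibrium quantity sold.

Borealis's profit: π = (p_{Borealis} − 4)(201 − 3p_{Borealis} + 2p_{Alta}).
∂π/∂p_{Borealis} = 213 − 6p_{Borealis} + 2p_{Alta} = 0 ⇒ p_{Borealis} = 35.5 + (1/3)p_{Alta}.
Similarly p_{Alta} = 35 + (1/3)p_{Borealis}.
Solving the two reaction functions simultaneously: (1 − (1/3)(1/3))p_{Borealis} = 35.5 + (1/3)·35, so (8/9)p_{Borealis} = 283/6 and p_{Borealis} = 53.0625.
Then p_{Alta} = 35 + (1/3)·53.0625 = 52.6875.
q_{Borealis} = 201 − 3·53.0625 + 2·52.6875 = 147.1875.

147.1875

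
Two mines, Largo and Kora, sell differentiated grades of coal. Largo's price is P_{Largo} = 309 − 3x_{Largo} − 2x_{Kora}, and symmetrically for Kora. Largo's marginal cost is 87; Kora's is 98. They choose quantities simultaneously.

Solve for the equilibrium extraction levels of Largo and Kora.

Mine Largo's profit: π = x_{Largo}(309 − 3x_{Largo} − 2x_{Kora}) − 87x_{Largo}.
∂π/∂x_{Largo} = 222 − 6x_{Largo} − 2x_{Kora} = 0 ⇒ x_{Largo} = 37 − (1/3)x_{Kora}.
Similarly x_{Kora} = 211/6 − (1/3)x_{Largo}.
Solving the two reaction functions simultaneously: (1 − (−1/3)(−1/3))x_{Largo} = 37 − (1/3)·(211/6), so (8/9)x_{Largo} = 455/18 and x_{Largo} = 28.4375.
Then x_{Kora} = 211/6 − (1/3)·28.4375 = 25.6875.

28.4375, 25.6875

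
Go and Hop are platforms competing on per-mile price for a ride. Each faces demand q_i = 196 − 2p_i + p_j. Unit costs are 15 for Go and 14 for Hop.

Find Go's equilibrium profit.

7248.08

Go's profit: π = (p_{Go} − 15)(196 − 2p_{Go} + p_{Hop}).
∂π/∂p_{Go} = 226 − 4p_{Go} + p_{Hop} = 0 ⇒ p_{Go} = 56.5 + 0.25p_{Hop}.
Similarly p_{Hop} = 56 + 0.25p_{Go}.
Substituting the second reaction function into the first: p_{Go} = 56.5 + 0.25(56 + 0.25p_{Go}), which gives 0.9375p_{Go} = 70.5 ⇒ p_{Go} = 75.2.
Then p_{Hop} = 56 + 0.25·75.2 = 74.8.
q_{Go} = 196 − 2·75.2 + 74.8 = 120.4.
Profit = (75.2 − 15)·120.4 = 7248.08.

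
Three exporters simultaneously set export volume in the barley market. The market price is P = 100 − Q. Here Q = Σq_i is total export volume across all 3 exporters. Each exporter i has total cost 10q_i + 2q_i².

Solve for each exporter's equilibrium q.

A representative exporter's profit is π_i = q_i(100 − Q) − 10q_i − 2q_i², with Q = q_i + Σ_{j≠i} q_j.
First-order condition: 90 − 6q_i − Σ_{j≠i} q_j = 0.
Imposing symmetry (q_j = q for all j) turns Σ_{j≠i} q_j into 2q, so 90 = 8q and q = 11.25.

11.25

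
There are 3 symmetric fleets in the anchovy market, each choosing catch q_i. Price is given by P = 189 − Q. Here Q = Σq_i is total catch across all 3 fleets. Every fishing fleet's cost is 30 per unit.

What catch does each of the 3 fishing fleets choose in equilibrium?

39.75

A representative fishing fleet's profit is π_i = q_i(189 − Q) − 30q_i, with Q = q_i + Σ_{j≠i} q_j.
First-order condition: 159 − 2q_i − Σ_{j≠i} q_j = 0.
Imposing symmetry (q_j = q for all j) turns Σ_{j≠i} q_j into 2q, so 159 = 4q and q = 39.75.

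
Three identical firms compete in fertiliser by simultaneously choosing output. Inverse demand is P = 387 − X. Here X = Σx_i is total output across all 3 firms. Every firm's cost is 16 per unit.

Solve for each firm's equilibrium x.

A representative firm's profit is π_i = x_i(387 − X) − 16x_i, with X = x_i + Σ_{j≠i} x_j.
First-order condition: 371 − 2x_i − Σ_{j≠i} x_j = 0.
Imposing symmetry (x_j = x for all j) turns Σ_{j≠i} x_j into 2x, so 371 = 4x and x = 92.75.

92.75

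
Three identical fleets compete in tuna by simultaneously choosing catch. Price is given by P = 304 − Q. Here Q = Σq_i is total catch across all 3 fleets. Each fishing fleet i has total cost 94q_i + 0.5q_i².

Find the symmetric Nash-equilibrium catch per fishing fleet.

42

A representative fishing fleet's profit is π_i = q_i(304 − Q) − 94q_i − 0.5q_i², with Q = q_i + Σ_{j≠i} q_j.
First-order condition: 210 − 3q_i − Σ_{j≠i} q_j = 0.
With identical fishing fleets, set every q_j = q: then 210 − 3q − 2q = 0, i.e. q = 210/5 = 42.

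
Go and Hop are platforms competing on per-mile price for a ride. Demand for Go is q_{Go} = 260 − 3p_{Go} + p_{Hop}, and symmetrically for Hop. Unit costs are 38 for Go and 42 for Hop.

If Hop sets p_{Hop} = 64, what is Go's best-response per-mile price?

73

Go's profit: π = (p_{Go} − 38)(260 − 3p_{Go} + p_{Hop}).
∂π/∂p_{Go} = 374 − 6p_{Go} + p_{Hop} = 0 ⇒ p_{Go} = 187/3 + (1/6)p_{Hop}.
At p_{Hop} = 64: p_{Go} = 187/3 + (1/6)·64 = 73.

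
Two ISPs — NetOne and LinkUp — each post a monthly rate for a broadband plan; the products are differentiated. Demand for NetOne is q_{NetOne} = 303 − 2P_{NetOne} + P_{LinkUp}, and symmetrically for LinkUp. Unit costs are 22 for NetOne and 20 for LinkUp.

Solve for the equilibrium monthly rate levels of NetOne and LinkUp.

115.4, 114.6

NetOne's profit: π = (P_{NetOne} − 22)(303 − 2P_{NetOne} + P_{LinkUp}).
∂π/∂P_{NetOne} = 347 − 4P_{NetOne} + P_{LinkUp} = 0 ⇒ P_{NetOne} = 86.75 + 0.25P_{LinkUp}.
Similarly P_{LinkUp} = 85.75 + 0.25P_{NetOne}.
Plugging P_{LinkUp} into NetOne's best response: P_{NetOne} = 86.75 + 0.25(85.75 + 0.25P_{NetOne}) ⇒ 0.9375P_{NetOne} = 108.1875, so P_{NetOne} = 115.4.
Then P_{LinkUp} = 85.75 + 0.25·115.4 = 114.6.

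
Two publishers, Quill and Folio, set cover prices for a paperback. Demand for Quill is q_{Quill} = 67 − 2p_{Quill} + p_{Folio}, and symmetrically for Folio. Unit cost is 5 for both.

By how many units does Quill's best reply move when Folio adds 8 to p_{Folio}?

2

Quill's profit: π = (p_{Quill} − 5)(67 − 2p_{Quill} + p_{Folio}).
∂π/∂p_{Quill} = 77 − 4p_{Quill} + p_{Folio} = 0 ⇒ p_{Quill} = 19.25 + 0.25p_{Folio}.
The reaction-function slope is 0.25, so an 8-unit rise in p_{Folio} moves p_{Quill} by 0.25 × 8 = 2. Quill's best response rises — the actions are strategic complements.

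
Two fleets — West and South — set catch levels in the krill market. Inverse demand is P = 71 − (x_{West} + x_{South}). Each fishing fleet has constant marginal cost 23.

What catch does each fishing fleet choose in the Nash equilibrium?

Fishing fleet West's profit: π = x_{West}(71 − (x_{West} + x_{South})) − 23x_{West}.
∂π/∂x_{West} = 48 − 2x_{West} − x_{South} = 0, so x_{West} = 24 − 0.5x_{South}.
By symmetry x_{South} = x_{West}; substituting into the reaction function, 1.5x_{West} = 24 and x_{West} = 16.

16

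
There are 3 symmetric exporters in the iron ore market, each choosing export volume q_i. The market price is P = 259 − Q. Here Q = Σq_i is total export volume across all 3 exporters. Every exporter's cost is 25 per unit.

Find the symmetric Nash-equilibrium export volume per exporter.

58.5

A representative exporter's profit is π_i = q_i(259 − Q) − 25q_i, with Q = q_i + Σ_{j≠i} q_j.
First-order condition: 234 − 2q_i − Σ_{j≠i} q_j = 0.
In a symmetric equilibrium every exporter chooses the same q, so Σ_{j≠i} q_j = 2q. The condition becomes 234 − 4q = 0, giving q = 234/4 = 58.5.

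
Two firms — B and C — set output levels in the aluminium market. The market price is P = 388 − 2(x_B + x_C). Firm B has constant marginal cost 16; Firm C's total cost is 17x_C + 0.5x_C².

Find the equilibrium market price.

Firm B's profit: π = x_B(388 − 2(x_B + x_C)) − 16x_B.
∂π/∂x_B = 372 − 4x_B − 2x_C = 0, so x_B = 93 − 0.5x_C.
For C: ∂π/∂x_C = 371 − 5x_C − 2x_B = 0 ⇒ x_C = 74.2 − 0.4x_B.
Solving the two reaction functions simultaneously: (1 − (−0.5)(−0.4))x_B = 93 − 0.5·74.2, so 0.8x_B = 55.9 and x_B = 69.875.
Then x_C = 74.2 − 0.4·69.875 = 46.25.
Equilibrium price: P = 388 − 2·116.125 = 155.75.

155.75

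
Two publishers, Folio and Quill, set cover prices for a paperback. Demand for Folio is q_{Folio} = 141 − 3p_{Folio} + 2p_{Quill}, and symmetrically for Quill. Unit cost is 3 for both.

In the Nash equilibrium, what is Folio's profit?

3570.75

Folio's profit: π = (p_{Folio} − 3)(141 − 3p_{Folio} + 2p_{Quill}).
∂π/∂p_{Folio} = 150 − 6p_{Folio} + 2p_{Quill} = 0 ⇒ p_{Folio} = 25 + (1/3)p_{Quill}.
Setting p_{Folio} = p_{Quill} in the reaction function: p_{Folio} = 25 + (1/3)p_{Folio}, so p_{Folio} = 25 / (2/3) = 37.5.
q_{Folio} = 141 − 3·37.5 + 2·37.5 = 103.5.
Profit = (37.5 − 3)·103.5 = 3570.75.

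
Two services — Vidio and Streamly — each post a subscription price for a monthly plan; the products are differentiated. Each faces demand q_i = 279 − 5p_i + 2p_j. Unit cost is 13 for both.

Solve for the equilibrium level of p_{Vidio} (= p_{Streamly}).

Vidio's profit: π = (p_{Vidio} − 13)(279 − 5p_{Vidio} + 2p_{Streamly}).
∂π/∂p_{Vidio} = 344 − 10p_{Vidio} + 2p_{Streamly} = 0 ⇒ p_{Vidio} = 34.4 + 0.2p_{Streamly}.
Setting p_{Vidio} = p_{Streamly} in the reaction function: p_{Vidio} = 34.4 + 0.2p_{Vidio}, so p_{Vidio} = 34.4 / 0.8 = 43.

43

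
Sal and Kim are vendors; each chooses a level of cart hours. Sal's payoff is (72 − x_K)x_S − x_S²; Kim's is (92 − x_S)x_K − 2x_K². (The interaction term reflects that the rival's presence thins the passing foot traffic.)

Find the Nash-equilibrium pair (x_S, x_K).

Expanding Sal's payoff: 72x_S − x_Kx_S − x_S².
∂π/∂x_S = 72 − x_K − 2x_S = 0, so x_S = 36 − 0.5x_K.
Likewise for Kim: x_K = 23 − 0.25x_S.
Substituting the second reaction function into the first: x_S = 36 − 0.5(23 − 0.25x_S), which gives 0.875x_S = 24.5 ⇒ x_S = 28.
Then x_K = 23 − 0.25·28 = 16.

28, 16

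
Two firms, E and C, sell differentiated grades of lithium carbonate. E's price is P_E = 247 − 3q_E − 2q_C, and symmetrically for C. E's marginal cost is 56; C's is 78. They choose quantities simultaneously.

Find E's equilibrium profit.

1912.6875

Firm E's profit: π = q_E(247 − 3q_E − 2q_C) − 56q_E.
∂π/∂q_E = 191 − 6q_E − 2q_C = 0 ⇒ q_E = 191/6 − (1/3)q_C.
Similarly q_C = 169/6 − (1/3)q_E.
Plugging q_C into E's best response: q_E = 191/6 − (1/3)(169/6 − (1/3)q_E) ⇒ (8/9)q_E = 202/9, so q_E = 25.25.
Then q_C = 169/6 − (1/3)·25.25 = 19.75.
P_E = 247 − 3·25.25 − 2·19.75 = 131.75.
Profit = (131.75 − 56)·25.25 = 1912.6875.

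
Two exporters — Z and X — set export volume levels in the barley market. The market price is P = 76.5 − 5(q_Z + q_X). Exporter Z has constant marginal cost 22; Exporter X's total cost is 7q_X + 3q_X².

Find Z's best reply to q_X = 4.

3.45

Exporter Z's profit: π = q_Z(76.5 − 5(q_Z + q_X)) − 22q_Z.
∂π/∂q_Z = 54.5 − 10q_Z − 5q_X = 0, so q_Z = 5.45 − 0.5q_X.
At q_X = 4: q_Z = 5.45 − 0.5·4 = 3.45.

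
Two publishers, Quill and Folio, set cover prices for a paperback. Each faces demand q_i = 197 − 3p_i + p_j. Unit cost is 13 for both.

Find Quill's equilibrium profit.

Quill's profit: π = (p_{Quill} − 13)(197 − 3p_{Quill} + p_{Folio}).
∂π/∂p_{Quill} = 236 − 6p_{Quill} + p_{Folio} = 0 ⇒ p_{Quill} = 118/3 + (1/6)p_{Folio}.
The game is symmetric, so in equilibrium p_{Folio} = p_{Quill}: the reaction function gives (5/6)p_{Quill} = 118/3, hence p_{Quill} = 47.2.
q_{Quill} = 197 − 3·47.2 + 47.2 = 102.6.
Profit = (47.2 − 13)·102.6 = 3508.92.

3508.92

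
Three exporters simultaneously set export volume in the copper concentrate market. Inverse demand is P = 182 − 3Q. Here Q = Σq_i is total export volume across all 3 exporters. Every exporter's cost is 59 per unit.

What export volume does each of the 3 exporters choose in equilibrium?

10.25

A representative exporter's profit is π_i = q_i(182 − 3Q) − 59q_i, with Q = q_i + Σ_{j≠i} q_j.
First-order condition: 123 − 6q_i − 3Σ_{j≠i} q_j = 0.
With identical exporters, set every q_j = q: then 123 − 6q − 6q = 0, i.e. q = 123/12 = 10.25.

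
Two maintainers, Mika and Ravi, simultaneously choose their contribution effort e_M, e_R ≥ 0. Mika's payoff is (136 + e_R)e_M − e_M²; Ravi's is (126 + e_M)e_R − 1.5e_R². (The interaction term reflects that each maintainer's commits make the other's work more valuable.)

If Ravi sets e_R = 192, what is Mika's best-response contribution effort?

Expanding Mika's payoff: 136e_M + e_Re_M − e_M².
∂π/∂e_M = 136 + e_R − 2e_M = 0, so e_M = 68 + 0.5e_R.
At e_R = 192: e_M = 68 + 0.5·192 = 164.

164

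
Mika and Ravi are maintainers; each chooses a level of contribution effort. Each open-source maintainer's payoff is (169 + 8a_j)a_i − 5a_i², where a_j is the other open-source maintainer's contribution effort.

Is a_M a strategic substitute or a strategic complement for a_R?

strategic complements

Mika's payoff is (169 + 8a_R)a_M − 5a_M².
∂π/∂a_M = 169 + 8a_R − 10a_M = 0, so a_M = 16.9 + 0.8a_R.
The best-response slope da_M/da_R = 0.8 > 0: the reaction function is upward-sloping, so the choices are strategic complements.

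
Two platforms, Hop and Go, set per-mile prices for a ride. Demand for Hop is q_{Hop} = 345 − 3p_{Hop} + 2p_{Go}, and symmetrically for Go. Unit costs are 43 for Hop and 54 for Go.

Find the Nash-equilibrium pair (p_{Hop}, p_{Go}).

120.5625, 124.6875

Hop's profit: π = (p_{Hop} − 43)(345 − 3p_{Hop} + 2p_{Go}).
∂π/∂p_{Hop} = 474 − 6p_{Hop} + 2p_{Go} = 0 ⇒ p_{Hop} = 79 + (1/3)p_{Go}.
Similarly p_{Go} = 84.5 + (1/3)p_{Hop}.
Substituting the second reaction function into the first: p_{Hop} = 79 + (1/3)(84.5 + (1/3)p_{Hop}), which gives (8/9)p_{Hop} = 643/6 ⇒ p_{Hop} = 120.5625.
Then p_{Go} = 84.5 + (1/3)·120.5625 = 124.6875.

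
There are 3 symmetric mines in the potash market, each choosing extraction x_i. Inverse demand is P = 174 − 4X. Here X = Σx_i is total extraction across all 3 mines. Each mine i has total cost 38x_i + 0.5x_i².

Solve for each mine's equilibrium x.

8

A representative mine's profit is π_i = x_i(174 − 4X) − 38x_i − 0.5x_i², with X = x_i + Σ_{j≠i} x_j.
First-order condition: 136 − 9x_i − 4Σ_{j≠i} x_j = 0.
Imposing symmetry (x_j = x for all j) turns Σ_{j≠i} x_j into 2x, so 136 = 17x and x = 8.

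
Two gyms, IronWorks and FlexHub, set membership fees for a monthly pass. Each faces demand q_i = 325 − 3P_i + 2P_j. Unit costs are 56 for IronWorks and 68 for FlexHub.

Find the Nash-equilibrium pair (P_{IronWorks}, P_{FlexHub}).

125.5, 130

IronWorks's profit: π = (P_{IronWorks} − 56)(325 − 3P_{IronWorks} + 2P_{FlexHub}).
∂π/∂P_{IronWorks} = 493 − 6P_{IronWorks} + 2P_{FlexHub} = 0 ⇒ P_{IronWorks} = 493/6 + (1/3)P_{FlexHub}.
Similarly P_{FlexHub} = 529/6 + (1/3)P_{IronWorks}.
Substituting the second reaction function into the first: P_{IronWorks} = 493/6 + (1/3)(529/6 + (1/3)P_{IronWorks}), which gives (8/9)P_{IronWorks} = 1004/9 ⇒ P_{IronWorks} = 125.5.
Then P_{FlexHub} = 529/6 + (1/3)·125.5 = 130.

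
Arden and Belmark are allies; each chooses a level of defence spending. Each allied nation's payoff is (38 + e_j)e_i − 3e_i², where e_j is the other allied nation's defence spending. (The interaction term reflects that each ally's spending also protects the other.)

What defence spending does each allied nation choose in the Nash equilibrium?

7.6

Arden's payoff is (38 + e_B)e_A − 3e_A².
∂π/∂e_A = 38 + e_B − 6e_A = 0, so e_A = 19/3 + (1/6)e_B.
By symmetry e_B = e_A; substituting into the reaction function, (5/6)e_A = 19/3 and e_A = 7.6.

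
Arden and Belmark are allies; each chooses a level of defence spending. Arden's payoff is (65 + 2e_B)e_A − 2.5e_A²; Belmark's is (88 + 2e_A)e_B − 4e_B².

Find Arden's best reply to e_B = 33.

Expanding Arden's payoff: 65e_A + 2e_Be_A − 2.5e_A².
∂π/∂e_A = 65 + 2e_B − 5e_A = 0, so e_A = 13 + 0.4e_B.
At e_B = 33: e_A = 13 + 0.4·33 = 26.2.

26.2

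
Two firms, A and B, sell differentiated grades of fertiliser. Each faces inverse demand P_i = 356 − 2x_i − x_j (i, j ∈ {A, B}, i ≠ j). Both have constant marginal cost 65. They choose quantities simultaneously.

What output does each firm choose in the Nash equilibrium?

Firm A's profit: π = x_A(356 − 2x_A − x_B) − 65x_A.
∂π/∂x_A = 291 − 4x_A − x_B = 0 ⇒ x_A = 72.75 − 0.25x_B.
The game is symmetric, so in equilibrium x_B = x_A: the reaction function gives 1.25x_A = 72.75, hence x_A = 58.2.

58.2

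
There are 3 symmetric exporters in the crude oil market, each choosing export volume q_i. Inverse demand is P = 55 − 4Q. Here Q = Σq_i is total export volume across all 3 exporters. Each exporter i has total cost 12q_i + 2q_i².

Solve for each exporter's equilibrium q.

2.15

A representative exporter's profit is π_i = q_i(55 − 4Q) − 12q_i − 2q_i², with Q = q_i + Σ_{j≠i} q_j.
First-order condition: 43 − 12q_i − 4Σ_{j≠i} q_j = 0.
With identical exporters, set every q_j = q: then 43 − 12q − 8q = 0, i.e. q = 43/20 = 2.15.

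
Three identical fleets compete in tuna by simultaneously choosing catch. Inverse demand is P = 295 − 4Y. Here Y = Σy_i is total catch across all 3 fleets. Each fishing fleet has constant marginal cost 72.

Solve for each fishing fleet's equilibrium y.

13.9375

A representative fishing fleet's profit is π_i = y_i(295 − 4Y) − 72y_i, with Y = y_i + Σ_{j≠i} y_j.
First-order condition: 223 − 8y_i − 4Σ_{j≠i} y_j = 0.
In a symmetric equilibrium every fishing fleet chooses the same y, so Σ_{j≠i} y_j = 2y. The condition becomes 223 − 16y = 0, giving y = 223/16 = 13.9375.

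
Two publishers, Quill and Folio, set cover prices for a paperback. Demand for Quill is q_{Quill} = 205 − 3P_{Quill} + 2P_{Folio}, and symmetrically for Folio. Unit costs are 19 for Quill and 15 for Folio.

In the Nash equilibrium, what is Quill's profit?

Quill's profit: π = (P_{Quill} − 19)(205 − 3P_{Quill} + 2P_{Folio}).
∂π/∂P_{Quill} = 262 − 6P_{Quill} + 2P_{Folio} = 0 ⇒ P_{Quill} = 131/3 + (1/3)P_{Folio}.
Similarly P_{Folio} = 125/3 + (1/3)P_{Quill}.
Substituting the second reaction function into the first: P_{Quill} = 131/3 + (1/3)(125/3 + (1/3)P_{Quill}), which gives (8/9)P_{Quill} = 518/9 ⇒ P_{Quill} = 64.75.
Then P_{Folio} = 125/3 + (1/3)·64.75 = 63.25.
q_{Quill} = 205 − 3·64.75 + 2·63.25 = 137.25.
Profit = (64.75 − 19)·137.25 = 6279.1875.

6279.1875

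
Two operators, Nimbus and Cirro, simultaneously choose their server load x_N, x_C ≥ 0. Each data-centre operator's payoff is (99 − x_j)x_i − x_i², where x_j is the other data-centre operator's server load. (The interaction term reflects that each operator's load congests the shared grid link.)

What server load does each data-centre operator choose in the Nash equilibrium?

Nimbus's payoff is (99 − x_C)x_N − x_N².
∂π/∂x_N = 99 − x_C − 2x_N = 0, so x_N = 49.5 − 0.5x_C.
The game is symmetric, so in equilibrium x_C = x_N: the reaction function gives 1.5x_N = 49.5, hence x_N = 33.

33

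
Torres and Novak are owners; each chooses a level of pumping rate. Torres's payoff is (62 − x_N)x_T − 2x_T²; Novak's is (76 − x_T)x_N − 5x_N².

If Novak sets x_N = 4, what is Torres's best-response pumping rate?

Expanding Torres's payoff: 62x_T − x_Nx_T − 2x_T².
∂π/∂x_T = 62 − x_N − 4x_T = 0, so x_T = 15.5 − 0.25x_N.
At x_N = 4: x_T = 15.5 − 0.25·4 = 14.5.

14.5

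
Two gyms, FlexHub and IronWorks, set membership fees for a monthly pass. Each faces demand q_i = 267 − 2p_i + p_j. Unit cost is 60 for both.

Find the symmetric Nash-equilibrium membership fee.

FlexHub's profit: π = (p_{FlexHub} − 60)(267 − 2p_{FlexHub} + p_{IronWorks}).
∂π/∂p_{FlexHub} = 387 − 4p_{FlexHub} + p_{IronWorks} = 0 ⇒ p_{FlexHub} = 96.75 + 0.25p_{IronWorks}.
By symmetry p_{IronWorks} = p_{FlexHub}; substituting into the reaction function, 0.75p_{FlexHub} = 96.75 and p_{FlexHub} = 129.

129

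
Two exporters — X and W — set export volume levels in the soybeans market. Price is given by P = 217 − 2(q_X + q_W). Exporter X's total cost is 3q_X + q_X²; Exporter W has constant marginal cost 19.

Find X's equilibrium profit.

Exporter X's profit: π = q_X(217 − 2(q_X + q_W)) − 3q_X − q_X².
∂π/∂q_X = 214 − 6q_X − 2q_W = 0, so q_X = 107/3 − (1/3)q_W.
For W: ∂π/∂q_W = 198 − 4q_W − 2q_X = 0 ⇒ q_W = 49.5 − 0.5q_X.
Substituting the second reaction function into the first: q_X = 107/3 − (1/3)(49.5 − 0.5q_X), which gives (5/6)q_X = 115/6 ⇒ q_X = 23.
Then q_W = 49.5 − 0.5·23 = 38.
Price P = 217 − 2·61 = 95.
X's profit: (95 − 3)·23 − (23)² = 1587.

1587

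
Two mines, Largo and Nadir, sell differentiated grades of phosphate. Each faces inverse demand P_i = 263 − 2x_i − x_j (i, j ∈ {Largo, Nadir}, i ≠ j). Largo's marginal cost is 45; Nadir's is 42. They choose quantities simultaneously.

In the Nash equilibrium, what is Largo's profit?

Mine Largo's profit: π = x_{Largo}(263 − 2x_{Largo} − x_{Nadir}) − 45x_{Largo}.
∂π/∂x_{Largo} = 218 − 4x_{Largo} − x_{Nadir} = 0 ⇒ x_{Largo} = 54.5 − 0.25x_{Nadir}.
Similarly x_{Nadir} = 55.25 − 0.25x_{Largo}.
Substituting the second reaction function into the first: x_{Largo} = 54.5 − 0.25(55.25 − 0.25x_{Largo}), which gives 0.9375x_{Largo} = 40.6875 ⇒ x_{Largo} = 43.4.
Then x_{Nadir} = 55.25 − 0.25·43.4 = 44.4.
P_{Largo} = 263 − 2·43.4 − 44.4 = 131.8.
Profit = (131.8 − 45)·43.4 = 3767.12.

3767.12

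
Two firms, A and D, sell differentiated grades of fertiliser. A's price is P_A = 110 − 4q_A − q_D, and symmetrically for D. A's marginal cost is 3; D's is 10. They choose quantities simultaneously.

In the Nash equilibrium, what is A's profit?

576

Firm A's profit: π = q_A(110 − 4q_A − q_D) − 3q_A.
∂π/∂q_A = 107 − 8q_A − q_D = 0 ⇒ q_A = 13.375 − 0.125q_D.
Similarly q_D = 12.5 − 0.125q_A.
Plugging q_D into A's best response: q_A = 13.375 − 0.125(12.5 − 0.125q_A) ⇒ (63/64)q_A = 11.8125, so q_A = 12.
Then q_D = 12.5 − 0.125·12 = 11.
P_A = 110 − 4·12 − 11 = 51.
Profit = (51 − 3)·12 = 576.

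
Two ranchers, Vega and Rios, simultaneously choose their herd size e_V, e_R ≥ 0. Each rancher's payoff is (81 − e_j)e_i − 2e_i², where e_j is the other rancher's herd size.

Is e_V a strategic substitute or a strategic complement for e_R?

strategic substitutes

Vega's payoff is (81 − e_R)e_V − 2e_V².
∂π/∂e_V = 81 − e_R − 4e_V = 0, so e_V = 20.25 − 0.25e_R.
The best-response slope de_V/de_R = −0.25 < 0: the reaction function is downward-sloping, so the choices are strategic substitutes.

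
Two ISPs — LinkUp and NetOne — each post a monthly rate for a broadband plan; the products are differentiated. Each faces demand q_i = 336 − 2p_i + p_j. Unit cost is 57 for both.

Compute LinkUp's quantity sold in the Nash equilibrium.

186

LinkUp's profit: π = (p_{LinkUp} − 57)(336 − 2p_{LinkUp} + p_{NetOne}).
∂π/∂p_{LinkUp} = 450 − 4p_{LinkUp} + p_{NetOne} = 0 ⇒ p_{LinkUp} = 112.5 + 0.25p_{NetOne}.
By symmetry p_{NetOne} = p_{LinkUp}; substituting into the reaction function, 0.75p_{LinkUp} = 112.5 and p_{LinkUp} = 150.
q_{LinkUp} = 336 − 2·150 + 150 = 186.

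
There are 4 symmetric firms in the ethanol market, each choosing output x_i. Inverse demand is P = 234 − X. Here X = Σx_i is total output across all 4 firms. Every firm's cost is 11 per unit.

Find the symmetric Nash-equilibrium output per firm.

44.6

A representative firm's profit is π_i = x_i(234 − X) − 11x_i, with X = x_i + Σ_{j≠i} x_j.
First-order condition: 223 − 2x_i − Σ_{j≠i} x_j = 0.
With identical firms, set every x_j = x: then 223 − 2x − 3x = 0, i.e. x = 223/5 = 44.6.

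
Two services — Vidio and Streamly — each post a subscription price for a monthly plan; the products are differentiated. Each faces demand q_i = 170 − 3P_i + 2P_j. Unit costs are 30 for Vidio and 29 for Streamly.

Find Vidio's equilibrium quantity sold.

104.4375

Vidio's profit: π = (P_{Vidio} − 30)(170 − 3P_{Vidio} + 2P_{Streamly}).
∂π/∂P_{Vidio} = 260 − 6P_{Vidio} + 2P_{Streamly} = 0 ⇒ P_{Vidio} = 130/3 + (1/3)P_{Streamly}.
Similarly P_{Streamly} = 257/6 + (1/3)P_{Vidio}.
Solving the two reaction functions simultaneously: (1 − (1/3)(1/3))P_{Vidio} = 130/3 + (1/3)·(257/6), so (8/9)P_{Vidio} = 1037/18 and P_{Vidio} = 64.8125.
Then P_{Streamly} = 257/6 + (1/3)·64.8125 = 64.4375.
q_{Vidio} = 170 − 3·64.8125 + 2·64.4375 = 104.4375.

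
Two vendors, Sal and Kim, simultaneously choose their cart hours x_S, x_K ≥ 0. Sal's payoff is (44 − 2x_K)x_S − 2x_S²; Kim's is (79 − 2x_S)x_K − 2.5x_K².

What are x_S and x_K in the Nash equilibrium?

3.875, 14.25

Expanding Sal's payoff: 44x_S − 2x_Kx_S − 2x_S².
∂π/∂x_S = 44 − 2x_K − 4x_S = 0, so x_S = 11 − 0.5x_K.
Likewise for Kim: x_K = 15.8 − 0.4x_S.
Solving the two reaction functions simultaneously: (1 − (−0.5)(−0.4))x_S = 11 − 0.5·15.8, so 0.8x_S = 3.1 and x_S = 3.875.
Then x_K = 15.8 − 0.4·3.875 = 14.25.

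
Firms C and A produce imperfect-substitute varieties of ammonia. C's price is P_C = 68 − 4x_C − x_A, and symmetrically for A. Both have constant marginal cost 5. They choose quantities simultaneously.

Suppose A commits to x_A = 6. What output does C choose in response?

7.125

Firm C's profit: π = x_C(68 − 4x_C − x_A) − 5x_C.
∂π/∂x_C = 63 − 8x_C − x_A = 0 ⇒ x_C = 7.875 − 0.125x_A.
At x_A = 6: x_C = 7.875 − 0.125·6 = 7.125.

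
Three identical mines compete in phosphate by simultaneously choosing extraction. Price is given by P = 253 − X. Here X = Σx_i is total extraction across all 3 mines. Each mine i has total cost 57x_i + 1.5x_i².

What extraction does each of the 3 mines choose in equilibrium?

A representative mine's profit is π_i = x_i(253 − X) − 57x_i − 1.5x_i², with X = x_i + Σ_{j≠i} x_j.
First-order condition: 196 − 5x_i − Σ_{j≠i} x_j = 0.
Imposing symmetry (x_j = x for all j) turns Σ_{j≠i} x_j into 2x, so 196 = 7x and x = 28.

28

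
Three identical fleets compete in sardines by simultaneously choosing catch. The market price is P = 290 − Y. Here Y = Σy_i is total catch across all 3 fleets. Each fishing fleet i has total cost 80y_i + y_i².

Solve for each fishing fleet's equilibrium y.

A representative fishing fleet's profit is π_i = y_i(290 − Y) − 80y_i − y_i², with Y = y_i + Σ_{j≠i} y_j.
First-order condition: 210 − 4y_i − Σ_{j≠i} y_j = 0.
With identical fishing fleets, set every y_j = y: then 210 − 4y − 2y = 0, i.e. y = 210/6 = 35.

35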